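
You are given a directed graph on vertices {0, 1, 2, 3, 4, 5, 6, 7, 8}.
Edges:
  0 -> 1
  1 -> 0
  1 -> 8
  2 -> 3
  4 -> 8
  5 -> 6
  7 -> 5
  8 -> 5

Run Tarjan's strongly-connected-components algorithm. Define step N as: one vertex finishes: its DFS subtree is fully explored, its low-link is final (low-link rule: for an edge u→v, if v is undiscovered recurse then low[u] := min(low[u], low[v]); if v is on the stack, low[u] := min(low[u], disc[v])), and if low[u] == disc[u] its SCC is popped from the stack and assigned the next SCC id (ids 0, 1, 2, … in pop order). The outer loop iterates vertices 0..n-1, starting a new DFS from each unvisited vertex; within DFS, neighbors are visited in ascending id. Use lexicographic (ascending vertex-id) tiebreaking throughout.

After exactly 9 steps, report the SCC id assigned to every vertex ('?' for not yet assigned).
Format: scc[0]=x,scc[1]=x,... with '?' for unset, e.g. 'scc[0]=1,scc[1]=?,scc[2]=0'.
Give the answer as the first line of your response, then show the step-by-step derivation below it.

scc[0]=3,scc[1]=3,scc[2]=5,scc[3]=4,scc[4]=6,scc[5]=1,scc[6]=0,scc[7]=7,scc[8]=2

step 1: low=(low[0]=0,low[1]=0,low[2]=?,low[3]=?,low[4]=?,low[5]=3,low[6]=4,low[7]=?,low[8]=2); scc=(scc[0]=?,scc[1]=?,scc[2]=?,scc[3]=?,scc[4]=?,scc[5]=?,scc[6]=0,scc[7]=?,scc[8]=?)
step 2: low=(low[0]=0,low[1]=0,low[2]=?,low[3]=?,low[4]=?,low[5]=3,low[6]=4,low[7]=?,low[8]=2); scc=(scc[0]=?,scc[1]=?,scc[2]=?,scc[3]=?,scc[4]=?,scc[5]=1,scc[6]=0,scc[7]=?,scc[8]=?)
step 3: low=(low[0]=0,low[1]=0,low[2]=?,low[3]=?,low[4]=?,low[5]=3,low[6]=4,low[7]=?,low[8]=2); scc=(scc[0]=?,scc[1]=?,scc[2]=?,scc[3]=?,scc[4]=?,scc[5]=1,scc[6]=0,scc[7]=?,scc[8]=2)
step 4: low=(low[0]=0,low[1]=0,low[2]=?,low[3]=?,low[4]=?,low[5]=3,low[6]=4,low[7]=?,low[8]=2); scc=(scc[0]=?,scc[1]=?,scc[2]=?,scc[3]=?,scc[4]=?,scc[5]=1,scc[6]=0,scc[7]=?,scc[8]=2)
step 5: low=(low[0]=0,low[1]=0,low[2]=?,low[3]=?,low[4]=?,low[5]=3,low[6]=4,low[7]=?,low[8]=2); scc=(scc[0]=3,scc[1]=3,scc[2]=?,scc[3]=?,scc[4]=?,scc[5]=1,scc[6]=0,scc[7]=?,scc[8]=2)
step 6: low=(low[0]=0,low[1]=0,low[2]=5,low[3]=6,low[4]=?,low[5]=3,low[6]=4,low[7]=?,low[8]=2); scc=(scc[0]=3,scc[1]=3,scc[2]=?,scc[3]=4,scc[4]=?,scc[5]=1,scc[6]=0,scc[7]=?,scc[8]=2)
step 7: low=(low[0]=0,low[1]=0,low[2]=5,low[3]=6,low[4]=?,low[5]=3,low[6]=4,low[7]=?,low[8]=2); scc=(scc[0]=3,scc[1]=3,scc[2]=5,scc[3]=4,scc[4]=?,scc[5]=1,scc[6]=0,scc[7]=?,scc[8]=2)
step 8: low=(low[0]=0,low[1]=0,low[2]=5,low[3]=6,low[4]=7,low[5]=3,low[6]=4,low[7]=?,low[8]=2); scc=(scc[0]=3,scc[1]=3,scc[2]=5,scc[3]=4,scc[4]=6,scc[5]=1,scc[6]=0,scc[7]=?,scc[8]=2)
step 9: low=(low[0]=0,low[1]=0,low[2]=5,low[3]=6,low[4]=7,low[5]=3,low[6]=4,low[7]=8,low[8]=2); scc=(scc[0]=3,scc[1]=3,scc[2]=5,scc[3]=4,scc[4]=6,scc[5]=1,scc[6]=0,scc[7]=7,scc[8]=2)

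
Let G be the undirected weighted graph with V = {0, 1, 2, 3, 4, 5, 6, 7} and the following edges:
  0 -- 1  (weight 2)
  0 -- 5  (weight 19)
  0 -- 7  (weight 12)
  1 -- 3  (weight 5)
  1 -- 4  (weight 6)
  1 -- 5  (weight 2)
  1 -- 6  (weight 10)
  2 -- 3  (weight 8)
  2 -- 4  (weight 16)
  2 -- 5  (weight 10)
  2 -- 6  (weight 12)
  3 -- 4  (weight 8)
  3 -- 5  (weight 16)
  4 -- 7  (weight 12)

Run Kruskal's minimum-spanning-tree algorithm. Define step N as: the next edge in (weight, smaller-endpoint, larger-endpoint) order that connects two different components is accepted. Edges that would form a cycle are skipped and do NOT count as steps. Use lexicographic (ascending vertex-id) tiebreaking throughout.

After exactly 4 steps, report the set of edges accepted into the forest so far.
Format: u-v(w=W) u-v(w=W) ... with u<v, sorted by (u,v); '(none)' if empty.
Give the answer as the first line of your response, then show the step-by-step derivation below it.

0-1(w=2) 1-3(w=5) 1-4(w=6) 1-5(w=2)

step 1: add edge 0-1 (w=2); MST = {0-1(w=2)}
step 2: add edge 1-5 (w=2); MST = {0-1(w=2) 1-5(w=2)}
step 3: add edge 1-3 (w=5); MST = {0-1(w=2) 1-3(w=5) 1-5(w=2)}
step 4: add edge 1-4 (w=6); MST = {0-1(w=2) 1-3(w=5) 1-4(w=6) 1-5(w=2)}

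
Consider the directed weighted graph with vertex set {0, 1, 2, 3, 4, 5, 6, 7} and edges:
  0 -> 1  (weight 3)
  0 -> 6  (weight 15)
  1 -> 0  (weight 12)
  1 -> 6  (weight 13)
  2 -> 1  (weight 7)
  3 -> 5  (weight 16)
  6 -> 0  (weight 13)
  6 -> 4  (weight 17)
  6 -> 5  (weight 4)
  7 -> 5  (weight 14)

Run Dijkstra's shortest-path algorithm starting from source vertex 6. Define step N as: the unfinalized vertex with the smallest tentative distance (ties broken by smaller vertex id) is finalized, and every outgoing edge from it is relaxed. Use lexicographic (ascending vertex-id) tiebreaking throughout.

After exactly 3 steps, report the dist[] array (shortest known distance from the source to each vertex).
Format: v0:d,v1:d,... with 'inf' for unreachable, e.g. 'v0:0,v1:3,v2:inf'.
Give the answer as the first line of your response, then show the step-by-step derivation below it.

v0:13,v1:16,v2:inf,v3:inf,v4:17,v5:4,v6:0,v7:inf

step 1: dist = v0:13,v1:inf,v2:inf,v3:inf,v4:17,v5:4,v6:0,v7:inf
step 2: dist = v0:13,v1:inf,v2:inf,v3:inf,v4:17,v5:4,v6:0,v7:inf
step 3: dist = v0:13,v1:16,v2:inf,v3:inf,v4:17,v5:4,v6:0,v7:inf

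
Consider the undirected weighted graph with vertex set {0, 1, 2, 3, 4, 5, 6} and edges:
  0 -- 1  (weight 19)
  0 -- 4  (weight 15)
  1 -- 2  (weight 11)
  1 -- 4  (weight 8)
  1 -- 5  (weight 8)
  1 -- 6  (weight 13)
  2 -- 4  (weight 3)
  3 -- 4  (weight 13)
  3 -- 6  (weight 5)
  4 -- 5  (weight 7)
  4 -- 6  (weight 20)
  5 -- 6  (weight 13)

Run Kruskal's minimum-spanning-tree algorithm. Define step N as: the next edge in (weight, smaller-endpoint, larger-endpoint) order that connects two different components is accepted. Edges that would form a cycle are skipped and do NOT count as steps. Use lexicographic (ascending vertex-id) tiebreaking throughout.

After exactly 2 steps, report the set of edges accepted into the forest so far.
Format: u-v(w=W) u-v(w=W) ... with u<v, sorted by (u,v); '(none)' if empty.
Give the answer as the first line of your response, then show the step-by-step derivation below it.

2-4(w=3) 3-6(w=5)

step 1: add edge 2-4 (w=3); MST = {2-4(w=3)}
step 2: add edge 3-6 (w=5); MST = {2-4(w=3) 3-6(w=5)}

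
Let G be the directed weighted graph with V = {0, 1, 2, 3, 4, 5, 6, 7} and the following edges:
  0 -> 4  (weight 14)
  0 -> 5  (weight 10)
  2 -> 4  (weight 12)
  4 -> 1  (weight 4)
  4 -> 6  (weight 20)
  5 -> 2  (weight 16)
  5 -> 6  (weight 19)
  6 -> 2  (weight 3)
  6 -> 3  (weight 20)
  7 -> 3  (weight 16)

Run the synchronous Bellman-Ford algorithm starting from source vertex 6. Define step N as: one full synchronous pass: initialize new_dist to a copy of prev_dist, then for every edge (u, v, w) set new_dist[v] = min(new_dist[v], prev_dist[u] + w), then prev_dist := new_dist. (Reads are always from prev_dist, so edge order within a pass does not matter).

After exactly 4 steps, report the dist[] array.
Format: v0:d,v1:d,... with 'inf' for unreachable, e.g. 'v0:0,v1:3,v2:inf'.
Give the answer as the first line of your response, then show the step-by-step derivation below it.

v0:inf,v1:19,v2:3,v3:20,v4:15,v5:inf,v6:0,v7:inf

step 1: dist = v0:inf,v1:inf,v2:3,v3:20,v4:inf,v5:inf,v6:0,v7:inf
step 2: dist = v0:inf,v1:inf,v2:3,v3:20,v4:15,v5:inf,v6:0,v7:inf
step 3: dist = v0:inf,v1:19,v2:3,v3:20,v4:15,v5:inf,v6:0,v7:inf
step 4: dist = v0:inf,v1:19,v2:3,v3:20,v4:15,v5:inf,v6:0,v7:inf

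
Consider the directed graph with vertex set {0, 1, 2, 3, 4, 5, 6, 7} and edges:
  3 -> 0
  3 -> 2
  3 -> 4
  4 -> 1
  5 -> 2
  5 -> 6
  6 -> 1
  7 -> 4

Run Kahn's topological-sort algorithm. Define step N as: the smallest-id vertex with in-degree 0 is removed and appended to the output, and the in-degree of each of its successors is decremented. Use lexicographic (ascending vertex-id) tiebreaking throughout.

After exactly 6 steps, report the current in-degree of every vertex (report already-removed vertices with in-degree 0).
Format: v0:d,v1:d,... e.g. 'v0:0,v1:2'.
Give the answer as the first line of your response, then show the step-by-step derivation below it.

v0:0,v1:1,v2:0,v3:0,v4:0,v5:0,v6:0,v7:0

step 1: output 3; order=[3]; indeg=(0,2,1,0,1,0,1,0)
step 2: output 0; order=[3,0]; indeg=(0,2,1,0,1,0,1,0)
step 3: output 5; order=[3,0,5]; indeg=(0,2,0,0,1,0,0,0)
step 4: output 2; order=[3,0,5,2]; indeg=(0,2,0,0,1,0,0,0)
step 5: output 6; order=[3,0,5,2,6]; indeg=(0,1,0,0,1,0,0,0)
step 6: output 7; order=[3,0,5,2,6,7]; indeg=(0,1,0,0,0,0,0,0)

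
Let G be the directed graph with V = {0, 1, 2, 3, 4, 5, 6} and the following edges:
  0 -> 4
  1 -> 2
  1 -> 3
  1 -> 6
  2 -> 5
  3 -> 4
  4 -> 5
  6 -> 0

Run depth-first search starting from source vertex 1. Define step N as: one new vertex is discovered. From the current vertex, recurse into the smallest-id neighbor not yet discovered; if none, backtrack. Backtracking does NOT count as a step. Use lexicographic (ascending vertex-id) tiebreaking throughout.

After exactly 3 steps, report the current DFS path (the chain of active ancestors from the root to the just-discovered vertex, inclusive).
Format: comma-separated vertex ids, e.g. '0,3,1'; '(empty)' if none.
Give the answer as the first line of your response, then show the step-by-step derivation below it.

1,2,5

step 1: discover 1; path=1; order=1
step 2: discover 2; path=1>2; order=1,2
step 3: discover 5; path=1>2>5; order=1,2,5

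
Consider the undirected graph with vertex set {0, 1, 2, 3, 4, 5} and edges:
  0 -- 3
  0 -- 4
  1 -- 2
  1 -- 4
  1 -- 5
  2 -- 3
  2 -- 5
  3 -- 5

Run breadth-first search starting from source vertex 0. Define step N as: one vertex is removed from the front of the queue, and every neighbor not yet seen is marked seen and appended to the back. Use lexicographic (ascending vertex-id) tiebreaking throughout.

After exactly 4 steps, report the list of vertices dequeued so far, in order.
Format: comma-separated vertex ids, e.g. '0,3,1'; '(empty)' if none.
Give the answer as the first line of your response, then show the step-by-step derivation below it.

0,3,4,2

step 1: dequeue 0; queue=[3,4]; order=0
step 2: dequeue 3; queue=[4,2,5]; order=0,3
step 3: dequeue 4; queue=[2,5,1]; order=0,3,4
step 4: dequeue 2; queue=[5,1]; order=0,3,4,2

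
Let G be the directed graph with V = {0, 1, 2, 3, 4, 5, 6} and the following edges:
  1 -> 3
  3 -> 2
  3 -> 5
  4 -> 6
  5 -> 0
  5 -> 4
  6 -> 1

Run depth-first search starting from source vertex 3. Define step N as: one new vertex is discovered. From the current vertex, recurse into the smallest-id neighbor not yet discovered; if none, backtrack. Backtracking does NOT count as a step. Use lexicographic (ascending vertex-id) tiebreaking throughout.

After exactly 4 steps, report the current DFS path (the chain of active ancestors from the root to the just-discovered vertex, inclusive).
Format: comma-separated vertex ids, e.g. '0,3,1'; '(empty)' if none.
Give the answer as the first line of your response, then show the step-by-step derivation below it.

3,5,0

step 1: discover 3; path=3; order=3
step 2: discover 2; path=3>2; order=3,2
step 3: discover 5; path=3>5; order=3,2,5
step 4: discover 0; path=3>5>0; order=3,2,5,0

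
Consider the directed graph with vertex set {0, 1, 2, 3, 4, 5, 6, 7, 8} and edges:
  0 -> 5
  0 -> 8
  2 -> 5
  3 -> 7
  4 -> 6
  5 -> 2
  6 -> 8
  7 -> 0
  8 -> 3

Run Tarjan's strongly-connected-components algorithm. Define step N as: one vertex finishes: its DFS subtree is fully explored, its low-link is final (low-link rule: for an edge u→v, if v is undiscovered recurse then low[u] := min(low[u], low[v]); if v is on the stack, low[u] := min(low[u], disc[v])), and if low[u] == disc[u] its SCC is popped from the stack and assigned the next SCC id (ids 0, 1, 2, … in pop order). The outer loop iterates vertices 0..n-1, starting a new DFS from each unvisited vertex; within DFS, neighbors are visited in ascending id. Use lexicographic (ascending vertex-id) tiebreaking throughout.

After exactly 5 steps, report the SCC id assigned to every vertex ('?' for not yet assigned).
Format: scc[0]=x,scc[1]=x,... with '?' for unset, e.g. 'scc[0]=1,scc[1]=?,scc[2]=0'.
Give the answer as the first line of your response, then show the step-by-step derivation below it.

scc[0]=?,scc[1]=?,scc[2]=0,scc[3]=?,scc[4]=?,scc[5]=0,scc[6]=?,scc[7]=?,scc[8]=?

step 1: low=(low[0]=0,low[1]=?,low[2]=1,low[3]=?,low[4]=?,low[5]=1,low[6]=?,low[7]=?,low[8]=?); scc=(scc[0]=?,scc[1]=?,scc[2]=?,scc[3]=?,scc[4]=?,scc[5]=?,scc[6]=?,scc[7]=?,scc[8]=?)
step 2: low=(low[0]=0,low[1]=?,low[2]=1,low[3]=?,low[4]=?,low[5]=1,low[6]=?,low[7]=?,low[8]=?); scc=(scc[0]=?,scc[1]=?,scc[2]=0,scc[3]=?,scc[4]=?,scc[5]=0,scc[6]=?,scc[7]=?,scc[8]=?)
step 3: low=(low[0]=0,low[1]=?,low[2]=1,low[3]=4,low[4]=?,low[5]=1,low[6]=?,low[7]=0,low[8]=3); scc=(scc[0]=?,scc[1]=?,scc[2]=0,scc[3]=?,scc[4]=?,scc[5]=0,scc[6]=?,scc[7]=?,scc[8]=?)
step 4: low=(low[0]=0,low[1]=?,low[2]=1,low[3]=0,low[4]=?,low[5]=1,low[6]=?,low[7]=0,low[8]=3); scc=(scc[0]=?,scc[1]=?,scc[2]=0,scc[3]=?,scc[4]=?,scc[5]=0,scc[6]=?,scc[7]=?,scc[8]=?)
step 5: low=(low[0]=0,low[1]=?,low[2]=1,low[3]=0,low[4]=?,low[5]=1,low[6]=?,low[7]=0,low[8]=0); scc=(scc[0]=?,scc[1]=?,scc[2]=0,scc[3]=?,scc[4]=?,scc[5]=0,scc[6]=?,scc[7]=?,scc[8]=?)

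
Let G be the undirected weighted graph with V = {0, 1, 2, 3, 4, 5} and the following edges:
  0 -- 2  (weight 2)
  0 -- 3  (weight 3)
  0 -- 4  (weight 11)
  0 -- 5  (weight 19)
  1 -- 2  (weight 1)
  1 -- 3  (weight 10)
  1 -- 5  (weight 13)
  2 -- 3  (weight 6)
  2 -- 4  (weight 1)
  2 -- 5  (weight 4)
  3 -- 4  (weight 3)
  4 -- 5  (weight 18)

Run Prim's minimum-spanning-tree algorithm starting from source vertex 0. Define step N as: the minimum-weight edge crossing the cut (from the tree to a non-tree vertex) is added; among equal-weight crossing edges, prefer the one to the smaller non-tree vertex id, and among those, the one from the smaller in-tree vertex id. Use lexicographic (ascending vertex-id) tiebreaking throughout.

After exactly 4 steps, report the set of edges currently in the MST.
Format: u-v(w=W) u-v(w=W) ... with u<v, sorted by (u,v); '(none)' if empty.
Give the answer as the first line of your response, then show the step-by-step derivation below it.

0-2(w=2) 0-3(w=3) 1-2(w=1) 2-4(w=1)

step 1: add edge 0-2 (w=2); MST = {0-2(w=2)}
step 2: add edge 1-2 (w=1); MST = {0-2(w=2) 1-2(w=1)}
step 3: add edge 2-4 (w=1); MST = {0-2(w=2) 1-2(w=1) 2-4(w=1)}
step 4: add edge 0-3 (w=3); MST = {0-2(w=2) 0-3(w=3) 1-2(w=1) 2-4(w=1)}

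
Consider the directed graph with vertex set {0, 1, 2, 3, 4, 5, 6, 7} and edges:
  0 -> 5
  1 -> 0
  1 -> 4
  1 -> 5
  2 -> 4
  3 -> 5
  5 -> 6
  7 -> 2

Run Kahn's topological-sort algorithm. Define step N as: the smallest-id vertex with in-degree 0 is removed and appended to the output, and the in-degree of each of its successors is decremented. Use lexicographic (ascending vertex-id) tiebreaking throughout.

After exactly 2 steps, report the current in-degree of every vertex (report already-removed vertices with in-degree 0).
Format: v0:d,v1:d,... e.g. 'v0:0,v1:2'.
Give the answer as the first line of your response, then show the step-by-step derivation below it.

v0:0,v1:0,v2:1,v3:0,v4:1,v5:1,v6:1,v7:0

step 1: output 1; order=[1]; indeg=(0,0,1,0,1,2,1,0)
step 2: output 0; order=[1,0]; indeg=(0,0,1,0,1,1,1,0)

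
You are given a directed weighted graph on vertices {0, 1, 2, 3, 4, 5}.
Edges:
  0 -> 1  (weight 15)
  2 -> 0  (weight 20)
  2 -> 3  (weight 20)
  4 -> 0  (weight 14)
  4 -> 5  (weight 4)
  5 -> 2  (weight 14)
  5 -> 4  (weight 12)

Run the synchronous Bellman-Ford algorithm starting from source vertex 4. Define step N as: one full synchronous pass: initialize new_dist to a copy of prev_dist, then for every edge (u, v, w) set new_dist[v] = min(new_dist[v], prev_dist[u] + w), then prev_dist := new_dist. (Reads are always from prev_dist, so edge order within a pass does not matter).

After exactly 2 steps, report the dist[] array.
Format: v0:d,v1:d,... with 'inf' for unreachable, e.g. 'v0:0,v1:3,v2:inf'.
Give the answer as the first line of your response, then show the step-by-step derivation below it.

v0:14,v1:29,v2:18,v3:inf,v4:0,v5:4

step 1: dist = v0:14,v1:inf,v2:inf,v3:inf,v4:0,v5:4
step 2: dist = v0:14,v1:29,v2:18,v3:inf,v4:0,v5:4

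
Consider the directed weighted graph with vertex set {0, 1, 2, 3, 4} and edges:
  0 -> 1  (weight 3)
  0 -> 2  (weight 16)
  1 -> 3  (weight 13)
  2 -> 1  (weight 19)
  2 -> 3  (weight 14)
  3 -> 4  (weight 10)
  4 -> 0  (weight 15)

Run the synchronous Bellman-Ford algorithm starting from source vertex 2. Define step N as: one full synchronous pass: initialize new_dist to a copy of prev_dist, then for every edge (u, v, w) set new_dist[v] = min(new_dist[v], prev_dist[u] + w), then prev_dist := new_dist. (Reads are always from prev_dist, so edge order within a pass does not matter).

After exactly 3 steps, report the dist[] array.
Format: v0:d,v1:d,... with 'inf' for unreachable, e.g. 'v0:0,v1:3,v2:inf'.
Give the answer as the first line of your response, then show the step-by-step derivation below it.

v0:39,v1:19,v2:0,v3:14,v4:24

step 1: dist = v0:inf,v1:19,v2:0,v3:14,v4:inf
step 2: dist = v0:inf,v1:19,v2:0,v3:14,v4:24
step 3: dist = v0:39,v1:19,v2:0,v3:14,v4:24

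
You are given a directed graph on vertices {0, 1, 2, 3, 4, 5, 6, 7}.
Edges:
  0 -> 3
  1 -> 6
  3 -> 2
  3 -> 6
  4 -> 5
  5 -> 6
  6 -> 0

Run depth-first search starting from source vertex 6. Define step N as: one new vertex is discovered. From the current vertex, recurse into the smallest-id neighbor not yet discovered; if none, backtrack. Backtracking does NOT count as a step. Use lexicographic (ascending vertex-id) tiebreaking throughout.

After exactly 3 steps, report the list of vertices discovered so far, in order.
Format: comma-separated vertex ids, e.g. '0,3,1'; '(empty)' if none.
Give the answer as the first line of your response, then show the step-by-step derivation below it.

6,0,3

step 1: discover 6; path=6; order=6
step 2: discover 0; path=6>0; order=6,0
step 3: discover 3; path=6>0>3; order=6,0,3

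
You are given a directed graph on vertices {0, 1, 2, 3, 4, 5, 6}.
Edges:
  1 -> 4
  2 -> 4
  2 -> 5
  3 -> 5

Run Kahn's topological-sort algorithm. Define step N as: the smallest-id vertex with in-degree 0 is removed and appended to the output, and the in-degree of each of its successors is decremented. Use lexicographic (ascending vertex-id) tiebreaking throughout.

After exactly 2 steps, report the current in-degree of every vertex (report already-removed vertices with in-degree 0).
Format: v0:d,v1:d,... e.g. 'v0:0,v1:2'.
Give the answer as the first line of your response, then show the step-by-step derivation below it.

v0:0,v1:0,v2:0,v3:0,v4:1,v5:2,v6:0

step 1: output 0; order=[0]; indeg=(0,0,0,0,2,2,0)
step 2: output 1; order=[0,1]; indeg=(0,0,0,0,1,2,0)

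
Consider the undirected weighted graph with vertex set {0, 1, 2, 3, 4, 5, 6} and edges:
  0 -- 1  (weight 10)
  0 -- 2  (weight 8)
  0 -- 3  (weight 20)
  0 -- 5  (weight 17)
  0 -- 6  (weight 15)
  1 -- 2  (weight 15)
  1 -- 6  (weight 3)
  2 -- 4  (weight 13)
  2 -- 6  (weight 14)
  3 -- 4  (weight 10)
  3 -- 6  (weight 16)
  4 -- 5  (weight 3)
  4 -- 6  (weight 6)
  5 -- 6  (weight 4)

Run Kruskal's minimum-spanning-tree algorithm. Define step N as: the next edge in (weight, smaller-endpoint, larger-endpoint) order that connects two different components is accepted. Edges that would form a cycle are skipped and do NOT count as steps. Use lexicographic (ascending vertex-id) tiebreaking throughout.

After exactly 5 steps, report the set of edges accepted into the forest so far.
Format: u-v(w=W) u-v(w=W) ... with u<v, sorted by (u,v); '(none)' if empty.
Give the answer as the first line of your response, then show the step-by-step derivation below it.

0-1(w=10) 0-2(w=8) 1-6(w=3) 4-5(w=3) 5-6(w=4)

step 1: add edge 1-6 (w=3); MST = {1-6(w=3)}
step 2: add edge 4-5 (w=3); MST = {1-6(w=3) 4-5(w=3)}
step 3: add edge 5-6 (w=4); MST = {1-6(w=3) 4-5(w=3) 5-6(w=4)}
step 4: add edge 0-2 (w=8); MST = {0-2(w=8) 1-6(w=3) 4-5(w=3) 5-6(w=4)}
step 5: add edge 0-1 (w=10); MST = {0-1(w=10) 0-2(w=8) 1-6(w=3) 4-5(w=3) 5-6(w=4)}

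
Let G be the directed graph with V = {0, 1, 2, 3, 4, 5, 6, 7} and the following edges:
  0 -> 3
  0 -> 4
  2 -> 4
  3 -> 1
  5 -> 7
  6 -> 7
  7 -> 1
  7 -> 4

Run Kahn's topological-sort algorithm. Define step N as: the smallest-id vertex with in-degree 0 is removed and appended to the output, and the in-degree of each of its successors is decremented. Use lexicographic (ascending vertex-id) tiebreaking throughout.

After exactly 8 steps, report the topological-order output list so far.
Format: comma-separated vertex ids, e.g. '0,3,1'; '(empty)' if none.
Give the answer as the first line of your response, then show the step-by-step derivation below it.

0,2,3,5,6,7,1,4

step 1: output 0; order=[0]; indeg=(0,2,0,0,2,0,0,2)
step 2: output 2; order=[0,2]; indeg=(0,2,0,0,1,0,0,2)
step 3: output 3; order=[0,2,3]; indeg=(0,1,0,0,1,0,0,2)
step 4: output 5; order=[0,2,3,5]; indeg=(0,1,0,0,1,0,0,1)
step 5: output 6; order=[0,2,3,5,6]; indeg=(0,1,0,0,1,0,0,0)
step 6: output 7; order=[0,2,3,5,6,7]; indeg=(0,0,0,0,0,0,0,0)
step 7: output 1; order=[0,2,3,5,6,7,1]; indeg=(0,0,0,0,0,0,0,0)
step 8: output 4; order=[0,2,3,5,6,7,1,4]; indeg=(0,0,0,0,0,0,0,0)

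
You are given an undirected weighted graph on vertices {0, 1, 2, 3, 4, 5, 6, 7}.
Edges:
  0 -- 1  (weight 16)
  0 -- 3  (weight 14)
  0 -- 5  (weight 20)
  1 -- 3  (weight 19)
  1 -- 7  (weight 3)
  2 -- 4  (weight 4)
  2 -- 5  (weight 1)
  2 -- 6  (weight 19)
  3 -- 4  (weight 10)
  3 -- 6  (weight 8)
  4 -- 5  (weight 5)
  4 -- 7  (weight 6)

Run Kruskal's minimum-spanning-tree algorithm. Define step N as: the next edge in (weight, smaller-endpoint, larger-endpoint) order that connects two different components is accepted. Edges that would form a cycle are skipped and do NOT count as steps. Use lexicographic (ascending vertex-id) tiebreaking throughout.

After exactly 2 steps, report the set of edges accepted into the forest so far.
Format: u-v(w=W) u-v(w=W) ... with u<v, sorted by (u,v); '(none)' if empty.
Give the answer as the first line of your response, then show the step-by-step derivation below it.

1-7(w=3) 2-5(w=1)

step 1: add edge 2-5 (w=1); MST = {2-5(w=1)}
step 2: add edge 1-7 (w=3); MST = {1-7(w=3) 2-5(w=1)}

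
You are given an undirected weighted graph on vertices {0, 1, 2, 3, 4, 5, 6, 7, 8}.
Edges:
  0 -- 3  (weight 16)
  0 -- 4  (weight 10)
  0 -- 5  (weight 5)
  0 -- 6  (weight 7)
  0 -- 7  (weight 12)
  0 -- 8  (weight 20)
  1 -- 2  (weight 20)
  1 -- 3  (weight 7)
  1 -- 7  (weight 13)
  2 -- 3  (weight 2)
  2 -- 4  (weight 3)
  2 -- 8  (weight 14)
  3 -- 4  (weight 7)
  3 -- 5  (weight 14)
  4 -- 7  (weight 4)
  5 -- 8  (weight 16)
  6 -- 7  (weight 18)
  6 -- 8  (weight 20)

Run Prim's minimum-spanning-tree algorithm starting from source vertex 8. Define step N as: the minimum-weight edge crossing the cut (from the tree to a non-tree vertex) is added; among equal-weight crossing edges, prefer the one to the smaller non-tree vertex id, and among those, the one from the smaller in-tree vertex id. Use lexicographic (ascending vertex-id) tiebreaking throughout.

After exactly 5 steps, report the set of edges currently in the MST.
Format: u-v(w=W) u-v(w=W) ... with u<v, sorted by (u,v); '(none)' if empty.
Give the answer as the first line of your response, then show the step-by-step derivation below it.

1-3(w=7) 2-3(w=2) 2-4(w=3) 2-8(w=14) 4-7(w=4)

step 1: add edge 2-8 (w=14); MST = {2-8(w=14)}
step 2: add edge 2-3 (w=2); MST = {2-3(w=2) 2-8(w=14)}
step 3: add edge 2-4 (w=3); MST = {2-3(w=2) 2-4(w=3) 2-8(w=14)}
step 4: add edge 4-7 (w=4); MST = {2-3(w=2) 2-4(w=3) 2-8(w=14) 4-7(w=4)}
step 5: add edge 1-3 (w=7); MST = {1-3(w=7) 2-3(w=2) 2-4(w=3) 2-8(w=14) 4-7(w=4)}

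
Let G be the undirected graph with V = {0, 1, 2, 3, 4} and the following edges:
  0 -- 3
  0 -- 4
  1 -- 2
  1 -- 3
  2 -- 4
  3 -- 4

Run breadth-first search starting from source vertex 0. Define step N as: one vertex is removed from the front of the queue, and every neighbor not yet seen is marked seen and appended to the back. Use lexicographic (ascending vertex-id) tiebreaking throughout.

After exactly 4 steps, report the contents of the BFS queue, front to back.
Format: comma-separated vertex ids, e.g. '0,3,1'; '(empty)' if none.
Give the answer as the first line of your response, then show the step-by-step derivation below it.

2

step 1: dequeue 0; queue=[3,4]; order=0
step 2: dequeue 3; queue=[4,1]; order=0,3
step 3: dequeue 4; queue=[1,2]; order=0,3,4
step 4: dequeue 1; queue=[2]; order=0,3,4,1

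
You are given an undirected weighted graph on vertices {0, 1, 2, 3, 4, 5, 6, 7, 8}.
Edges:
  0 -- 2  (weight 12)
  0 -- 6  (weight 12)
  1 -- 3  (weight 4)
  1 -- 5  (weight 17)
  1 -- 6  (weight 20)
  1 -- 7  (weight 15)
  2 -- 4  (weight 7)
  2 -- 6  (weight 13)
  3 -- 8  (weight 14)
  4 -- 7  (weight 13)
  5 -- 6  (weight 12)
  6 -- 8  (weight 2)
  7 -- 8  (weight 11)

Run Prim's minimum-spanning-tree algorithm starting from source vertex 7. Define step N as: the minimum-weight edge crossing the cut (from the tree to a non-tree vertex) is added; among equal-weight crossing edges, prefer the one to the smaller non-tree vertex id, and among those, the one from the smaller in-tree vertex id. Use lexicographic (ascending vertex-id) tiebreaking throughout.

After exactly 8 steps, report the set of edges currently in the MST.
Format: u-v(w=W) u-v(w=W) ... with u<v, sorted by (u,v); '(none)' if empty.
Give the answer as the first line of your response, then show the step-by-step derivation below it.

0-2(w=12) 0-6(w=12) 1-3(w=4) 2-4(w=7) 3-8(w=14) 5-6(w=12) 6-8(w=2) 7-8(w=11)

step 1: add edge 7-8 (w=11); MST = {7-8(w=11)}
step 2: add edge 6-8 (w=2); MST = {6-8(w=2) 7-8(w=11)}
step 3: add edge 0-6 (w=12); MST = {0-6(w=12) 6-8(w=2) 7-8(w=11)}
step 4: add edge 0-2 (w=12); MST = {0-2(w=12) 0-6(w=12) 6-8(w=2) 7-8(w=11)}
step 5: add edge 2-4 (w=7); MST = {0-2(w=12) 0-6(w=12) 2-4(w=7) 6-8(w=2) 7-8(w=11)}
step 6: add edge 5-6 (w=12); MST = {0-2(w=12) 0-6(w=12) 2-4(w=7) 5-6(w=12) 6-8(w=2) 7-8(w=11)}
step 7: add edge 3-8 (w=14); MST = {0-2(w=12) 0-6(w=12) 2-4(w=7) 3-8(w=14) 5-6(w=12) 6-8(w=2) 7-8(w=11)}
step 8: add edge 1-3 (w=4); MST = {0-2(w=12) 0-6(w=12) 1-3(w=4) 2-4(w=7) 3-8(w=14) 5-6(w=12) 6-8(w=2) 7-8(w=11)}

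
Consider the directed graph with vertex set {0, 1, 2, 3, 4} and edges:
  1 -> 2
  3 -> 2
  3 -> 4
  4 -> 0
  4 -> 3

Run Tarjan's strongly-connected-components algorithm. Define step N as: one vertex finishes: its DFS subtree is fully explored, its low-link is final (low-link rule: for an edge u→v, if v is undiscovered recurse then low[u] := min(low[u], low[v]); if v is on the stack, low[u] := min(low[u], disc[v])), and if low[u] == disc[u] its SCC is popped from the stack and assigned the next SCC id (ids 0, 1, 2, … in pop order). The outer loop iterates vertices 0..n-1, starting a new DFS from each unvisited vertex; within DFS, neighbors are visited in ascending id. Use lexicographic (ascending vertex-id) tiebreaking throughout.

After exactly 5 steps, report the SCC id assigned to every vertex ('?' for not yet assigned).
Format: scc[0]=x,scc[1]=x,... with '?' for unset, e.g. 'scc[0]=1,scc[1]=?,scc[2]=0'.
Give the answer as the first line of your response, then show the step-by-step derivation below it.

scc[0]=0,scc[1]=2,scc[2]=1,scc[3]=3,scc[4]=3

step 1: low=(low[0]=0,low[1]=?,low[2]=?,low[3]=?,low[4]=?); scc=(scc[0]=0,scc[1]=?,scc[2]=?,scc[3]=?,scc[4]=?)
step 2: low=(low[0]=0,low[1]=1,low[2]=2,low[3]=?,low[4]=?); scc=(scc[0]=0,scc[1]=?,scc[2]=1,scc[3]=?,scc[4]=?)
step 3: low=(low[0]=0,low[1]=1,low[2]=2,low[3]=?,low[4]=?); scc=(scc[0]=0,scc[1]=2,scc[2]=1,scc[3]=?,scc[4]=?)
step 4: low=(low[0]=0,low[1]=1,low[2]=2,low[3]=3,low[4]=3); scc=(scc[0]=0,scc[1]=2,scc[2]=1,scc[3]=?,scc[4]=?)
step 5: low=(low[0]=0,low[1]=1,low[2]=2,low[3]=3,low[4]=3); scc=(scc[0]=0,scc[1]=2,scc[2]=1,scc[3]=3,scc[4]=3)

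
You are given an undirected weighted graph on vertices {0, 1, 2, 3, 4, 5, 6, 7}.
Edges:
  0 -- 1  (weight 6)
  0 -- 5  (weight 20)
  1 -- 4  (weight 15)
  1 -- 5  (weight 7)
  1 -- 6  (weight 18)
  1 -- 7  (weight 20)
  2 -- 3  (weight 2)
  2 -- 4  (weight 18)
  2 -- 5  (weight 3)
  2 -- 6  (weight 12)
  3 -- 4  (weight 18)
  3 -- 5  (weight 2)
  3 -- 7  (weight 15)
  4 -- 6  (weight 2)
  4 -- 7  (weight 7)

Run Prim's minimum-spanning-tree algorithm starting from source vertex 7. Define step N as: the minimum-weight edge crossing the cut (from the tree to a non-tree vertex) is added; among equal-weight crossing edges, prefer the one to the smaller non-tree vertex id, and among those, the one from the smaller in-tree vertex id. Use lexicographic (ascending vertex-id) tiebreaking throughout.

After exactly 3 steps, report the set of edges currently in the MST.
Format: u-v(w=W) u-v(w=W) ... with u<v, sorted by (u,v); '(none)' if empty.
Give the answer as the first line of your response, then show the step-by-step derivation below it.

2-6(w=12) 4-6(w=2) 4-7(w=7)

step 1: add edge 4-7 (w=7); MST = {4-7(w=7)}
step 2: add edge 4-6 (w=2); MST = {4-6(w=2) 4-7(w=7)}
step 3: add edge 2-6 (w=12); MST = {2-6(w=12) 4-6(w=2) 4-7(w=7)}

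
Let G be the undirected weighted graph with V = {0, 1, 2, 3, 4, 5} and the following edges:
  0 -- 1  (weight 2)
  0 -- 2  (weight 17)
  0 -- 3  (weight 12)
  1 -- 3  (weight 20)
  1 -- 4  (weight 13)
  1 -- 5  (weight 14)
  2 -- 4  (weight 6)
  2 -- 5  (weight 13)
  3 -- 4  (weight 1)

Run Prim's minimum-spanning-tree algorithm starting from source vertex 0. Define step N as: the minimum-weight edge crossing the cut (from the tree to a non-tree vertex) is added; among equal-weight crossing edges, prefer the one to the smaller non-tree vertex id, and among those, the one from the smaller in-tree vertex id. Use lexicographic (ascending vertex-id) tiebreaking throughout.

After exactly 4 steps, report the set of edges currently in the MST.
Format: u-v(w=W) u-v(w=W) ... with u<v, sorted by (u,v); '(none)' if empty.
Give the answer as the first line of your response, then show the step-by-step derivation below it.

0-1(w=2) 0-3(w=12) 2-4(w=6) 3-4(w=1)

step 1: add edge 0-1 (w=2); MST = {0-1(w=2)}
step 2: add edge 0-3 (w=12); MST = {0-1(w=2) 0-3(w=12)}
step 3: add edge 3-4 (w=1); MST = {0-1(w=2) 0-3(w=12) 3-4(w=1)}
step 4: add edge 2-4 (w=6); MST = {0-1(w=2) 0-3(w=12) 2-4(w=6) 3-4(w=1)}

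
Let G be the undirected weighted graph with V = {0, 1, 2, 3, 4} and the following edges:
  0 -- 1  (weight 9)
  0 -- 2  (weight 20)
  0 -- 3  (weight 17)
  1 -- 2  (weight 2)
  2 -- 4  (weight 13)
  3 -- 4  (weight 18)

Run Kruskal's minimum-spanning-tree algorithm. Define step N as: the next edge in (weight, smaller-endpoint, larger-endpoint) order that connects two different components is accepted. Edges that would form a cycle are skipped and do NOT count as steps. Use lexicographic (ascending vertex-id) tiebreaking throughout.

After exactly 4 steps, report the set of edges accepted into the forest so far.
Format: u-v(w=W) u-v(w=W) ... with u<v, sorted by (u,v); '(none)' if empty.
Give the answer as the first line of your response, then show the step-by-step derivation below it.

0-1(w=9) 0-3(w=17) 1-2(w=2) 2-4(w=13)

step 1: add edge 1-2 (w=2); MST = {1-2(w=2)}
step 2: add edge 0-1 (w=9); MST = {0-1(w=9) 1-2(w=2)}
step 3: add edge 2-4 (w=13); MST = {0-1(w=9) 1-2(w=2) 2-4(w=13)}
step 4: add edge 0-3 (w=17); MST = {0-1(w=9) 0-3(w=17) 1-2(w=2) 2-4(w=13)}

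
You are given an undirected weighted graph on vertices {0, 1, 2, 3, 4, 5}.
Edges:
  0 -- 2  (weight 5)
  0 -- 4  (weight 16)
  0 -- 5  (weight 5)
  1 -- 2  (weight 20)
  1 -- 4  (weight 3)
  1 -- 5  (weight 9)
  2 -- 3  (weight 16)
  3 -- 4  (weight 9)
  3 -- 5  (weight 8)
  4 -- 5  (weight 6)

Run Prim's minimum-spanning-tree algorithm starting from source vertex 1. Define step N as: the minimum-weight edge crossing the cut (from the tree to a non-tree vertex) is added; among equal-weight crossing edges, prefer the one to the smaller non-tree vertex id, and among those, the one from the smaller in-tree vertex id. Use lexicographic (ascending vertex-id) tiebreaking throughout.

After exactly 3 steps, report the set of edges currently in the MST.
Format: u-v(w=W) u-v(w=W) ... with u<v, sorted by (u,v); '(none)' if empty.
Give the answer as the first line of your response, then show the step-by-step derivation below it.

0-5(w=5) 1-4(w=3) 4-5(w=6)

step 1: add edge 1-4 (w=3); MST = {1-4(w=3)}
step 2: add edge 4-5 (w=6); MST = {1-4(w=3) 4-5(w=6)}
step 3: add edge 0-5 (w=5); MST = {0-5(w=5) 1-4(w=3) 4-5(w=6)}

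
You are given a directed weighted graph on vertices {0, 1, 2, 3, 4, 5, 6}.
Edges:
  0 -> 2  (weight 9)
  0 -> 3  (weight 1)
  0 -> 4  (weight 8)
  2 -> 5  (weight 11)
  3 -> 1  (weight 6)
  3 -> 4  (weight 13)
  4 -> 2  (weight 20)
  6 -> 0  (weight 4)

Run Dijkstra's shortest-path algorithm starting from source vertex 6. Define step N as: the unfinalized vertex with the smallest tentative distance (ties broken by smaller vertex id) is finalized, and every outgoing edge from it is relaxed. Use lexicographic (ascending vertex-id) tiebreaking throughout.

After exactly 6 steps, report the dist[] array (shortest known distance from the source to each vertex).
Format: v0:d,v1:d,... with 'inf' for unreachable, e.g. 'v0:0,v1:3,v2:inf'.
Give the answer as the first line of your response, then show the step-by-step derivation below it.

v0:4,v1:11,v2:13,v3:5,v4:12,v5:24,v6:0

step 1: dist = v0:4,v1:inf,v2:inf,v3:inf,v4:inf,v5:inf,v6:0
step 2: dist = v0:4,v1:inf,v2:13,v3:5,v4:12,v5:inf,v6:0
step 3: dist = v0:4,v1:11,v2:13,v3:5,v4:12,v5:inf,v6:0
step 4: dist = v0:4,v1:11,v2:13,v3:5,v4:12,v5:inf,v6:0
step 5: dist = v0:4,v1:11,v2:13,v3:5,v4:12,v5:inf,v6:0
step 6: dist = v0:4,v1:11,v2:13,v3:5,v4:12,v5:24,v6:0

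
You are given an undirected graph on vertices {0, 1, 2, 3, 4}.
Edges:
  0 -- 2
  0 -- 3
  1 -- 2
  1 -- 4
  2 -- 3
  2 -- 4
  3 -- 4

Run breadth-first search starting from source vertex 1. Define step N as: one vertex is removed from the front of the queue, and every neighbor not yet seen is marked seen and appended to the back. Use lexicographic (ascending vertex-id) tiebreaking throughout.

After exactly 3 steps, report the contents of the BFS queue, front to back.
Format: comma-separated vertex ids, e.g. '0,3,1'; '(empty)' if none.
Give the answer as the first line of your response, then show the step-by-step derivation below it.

0,3

step 1: dequeue 1; queue=[2,4]; order=1
step 2: dequeue 2; queue=[4,0,3]; order=1,2
step 3: dequeue 4; queue=[0,3]; order=1,2,4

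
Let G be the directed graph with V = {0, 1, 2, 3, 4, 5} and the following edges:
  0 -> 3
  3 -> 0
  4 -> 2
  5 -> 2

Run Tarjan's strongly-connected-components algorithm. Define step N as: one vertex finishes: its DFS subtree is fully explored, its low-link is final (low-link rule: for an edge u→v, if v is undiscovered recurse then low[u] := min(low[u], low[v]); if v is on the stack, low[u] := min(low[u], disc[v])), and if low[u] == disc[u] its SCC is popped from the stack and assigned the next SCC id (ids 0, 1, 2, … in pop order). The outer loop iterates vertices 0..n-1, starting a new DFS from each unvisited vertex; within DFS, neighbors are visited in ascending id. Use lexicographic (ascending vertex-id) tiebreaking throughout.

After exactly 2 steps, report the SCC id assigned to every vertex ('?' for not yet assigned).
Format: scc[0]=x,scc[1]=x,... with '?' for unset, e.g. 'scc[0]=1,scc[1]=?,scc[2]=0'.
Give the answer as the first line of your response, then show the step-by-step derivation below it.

scc[0]=0,scc[1]=?,scc[2]=?,scc[3]=0,scc[4]=?,scc[5]=?

step 1: low=(low[0]=0,low[1]=?,low[2]=?,low[3]=0,low[4]=?,low[5]=?); scc=(scc[0]=?,scc[1]=?,scc[2]=?,scc[3]=?,scc[4]=?,scc[5]=?)
step 2: low=(low[0]=0,low[1]=?,low[2]=?,low[3]=0,low[4]=?,low[5]=?); scc=(scc[0]=0,scc[1]=?,scc[2]=?,scc[3]=0,scc[4]=?,scc[5]=?)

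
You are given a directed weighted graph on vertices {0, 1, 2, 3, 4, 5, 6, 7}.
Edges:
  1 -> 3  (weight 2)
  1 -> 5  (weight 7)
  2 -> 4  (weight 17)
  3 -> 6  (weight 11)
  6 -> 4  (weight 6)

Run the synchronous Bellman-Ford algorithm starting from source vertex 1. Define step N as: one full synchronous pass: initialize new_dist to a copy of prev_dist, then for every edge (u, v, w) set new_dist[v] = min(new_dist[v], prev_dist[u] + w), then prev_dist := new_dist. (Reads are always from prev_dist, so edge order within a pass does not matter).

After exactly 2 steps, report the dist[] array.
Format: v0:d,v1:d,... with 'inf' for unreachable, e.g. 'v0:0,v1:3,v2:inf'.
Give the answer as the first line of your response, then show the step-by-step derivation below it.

v0:inf,v1:0,v2:inf,v3:2,v4:inf,v5:7,v6:13,v7:inf

step 1: dist = v0:inf,v1:0,v2:inf,v3:2,v4:inf,v5:7,v6:inf,v7:inf
step 2: dist = v0:inf,v1:0,v2:inf,v3:2,v4:inf,v5:7,v6:13,v7:inf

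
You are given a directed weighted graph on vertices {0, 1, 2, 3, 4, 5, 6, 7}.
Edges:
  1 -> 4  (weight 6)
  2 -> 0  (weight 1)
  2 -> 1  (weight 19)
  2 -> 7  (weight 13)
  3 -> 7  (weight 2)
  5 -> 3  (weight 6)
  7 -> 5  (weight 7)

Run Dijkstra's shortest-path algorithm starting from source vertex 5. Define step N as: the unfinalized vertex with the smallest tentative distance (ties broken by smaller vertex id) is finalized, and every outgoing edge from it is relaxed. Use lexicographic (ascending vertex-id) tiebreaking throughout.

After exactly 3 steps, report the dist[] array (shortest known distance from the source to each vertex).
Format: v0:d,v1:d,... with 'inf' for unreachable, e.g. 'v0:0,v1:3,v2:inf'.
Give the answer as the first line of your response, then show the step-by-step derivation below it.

v0:inf,v1:inf,v2:inf,v3:6,v4:inf,v5:0,v6:inf,v7:8

step 1: dist = v0:inf,v1:inf,v2:inf,v3:6,v4:inf,v5:0,v6:inf,v7:inf
step 2: dist = v0:inf,v1:inf,v2:inf,v3:6,v4:inf,v5:0,v6:inf,v7:8
step 3: dist = v0:inf,v1:inf,v2:inf,v3:6,v4:inf,v5:0,v6:inf,v7:8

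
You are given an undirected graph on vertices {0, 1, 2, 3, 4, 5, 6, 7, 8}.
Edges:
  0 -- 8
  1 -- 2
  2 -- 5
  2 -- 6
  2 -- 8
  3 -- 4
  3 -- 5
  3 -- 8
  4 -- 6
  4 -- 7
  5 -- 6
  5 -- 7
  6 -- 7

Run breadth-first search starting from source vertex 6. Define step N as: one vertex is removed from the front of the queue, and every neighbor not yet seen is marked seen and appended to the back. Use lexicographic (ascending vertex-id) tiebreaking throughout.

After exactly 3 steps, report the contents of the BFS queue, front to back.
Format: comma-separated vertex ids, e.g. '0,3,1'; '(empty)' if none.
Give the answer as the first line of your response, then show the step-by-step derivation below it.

5,7,1,8,3

step 1: dequeue 6; queue=[2,4,5,7]; order=6
step 2: dequeue 2; queue=[4,5,7,1,8]; order=6,2
step 3: dequeue 4; queue=[5,7,1,8,3]; order=6,2,4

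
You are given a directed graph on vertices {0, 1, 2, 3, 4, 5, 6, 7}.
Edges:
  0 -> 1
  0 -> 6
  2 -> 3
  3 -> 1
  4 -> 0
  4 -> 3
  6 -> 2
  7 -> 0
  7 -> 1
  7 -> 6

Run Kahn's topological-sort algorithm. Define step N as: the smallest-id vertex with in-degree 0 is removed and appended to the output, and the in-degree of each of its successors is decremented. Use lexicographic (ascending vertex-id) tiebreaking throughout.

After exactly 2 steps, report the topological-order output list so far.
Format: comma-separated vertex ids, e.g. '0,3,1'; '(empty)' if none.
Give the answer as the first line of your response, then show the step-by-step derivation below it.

4,5

step 1: output 4; order=[4]; indeg=(1,3,1,1,0,0,2,0)
step 2: output 5; order=[4,5]; indeg=(1,3,1,1,0,0,2,0)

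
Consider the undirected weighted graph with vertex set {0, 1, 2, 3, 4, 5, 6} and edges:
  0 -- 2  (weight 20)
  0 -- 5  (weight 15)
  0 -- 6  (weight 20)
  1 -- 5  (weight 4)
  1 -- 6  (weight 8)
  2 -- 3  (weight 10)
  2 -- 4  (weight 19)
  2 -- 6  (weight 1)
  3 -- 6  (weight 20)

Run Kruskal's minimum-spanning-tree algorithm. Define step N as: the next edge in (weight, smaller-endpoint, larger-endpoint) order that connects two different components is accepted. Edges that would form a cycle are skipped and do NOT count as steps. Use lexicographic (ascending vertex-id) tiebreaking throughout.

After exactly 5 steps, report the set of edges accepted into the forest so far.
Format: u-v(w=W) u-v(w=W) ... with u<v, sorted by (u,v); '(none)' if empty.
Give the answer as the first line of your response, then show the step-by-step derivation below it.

0-5(w=15) 1-5(w=4) 1-6(w=8) 2-3(w=10) 2-6(w=1)

step 1: add edge 2-6 (w=1); MST = {2-6(w=1)}
step 2: add edge 1-5 (w=4); MST = {1-5(w=4) 2-6(w=1)}
step 3: add edge 1-6 (w=8); MST = {1-5(w=4) 1-6(w=8) 2-6(w=1)}
step 4: add edge 2-3 (w=10); MST = {1-5(w=4) 1-6(w=8) 2-3(w=10) 2-6(w=1)}
step 5: add edge 0-5 (w=15); MST = {0-5(w=15) 1-5(w=4) 1-6(w=8) 2-3(w=10) 2-6(w=1)}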